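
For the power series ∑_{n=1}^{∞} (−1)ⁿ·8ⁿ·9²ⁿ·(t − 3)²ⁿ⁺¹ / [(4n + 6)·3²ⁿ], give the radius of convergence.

R = √2/12

The ratio of consecutive coefficients is [(4n + 6)/(4(n+1) + 6)] · 8·81/9 → 72.
Since the exponent of (t − 3) increases by 2 each term, convergence requires |t − 3|² < 1/72, hence R = √2/12.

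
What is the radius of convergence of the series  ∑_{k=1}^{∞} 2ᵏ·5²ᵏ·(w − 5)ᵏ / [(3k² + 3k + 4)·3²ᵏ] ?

By the ratio test, |a_{k+1}/a_k| = [(3k² + 3k + 4)/(3(k+1)² + 3(k+1) + 4)] · 2·25/9 → 50/9.
Thus R = 1/(50/9) = 9/50.

R = 9/50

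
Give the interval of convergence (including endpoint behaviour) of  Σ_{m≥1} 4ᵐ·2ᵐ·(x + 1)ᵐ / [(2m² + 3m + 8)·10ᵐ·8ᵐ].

[-11, 9]

By the ratio test, |a_{m+1}/a_m| = [(2m² + 3m + 8)/(2(m+1)² + 3(m+1) + 8)] · 4·2/(10·8) → 1/10.
Hence the series converges for |x + 1| < 1/(1/10) = 10, so the radius of convergence is 10.
Check x = 9: the series is dominated by a constant times Σ 1/m², which converges (p = 2 > 1).
Endpoint x = -11: absolute convergence follows by limit comparison with Σ 1/m².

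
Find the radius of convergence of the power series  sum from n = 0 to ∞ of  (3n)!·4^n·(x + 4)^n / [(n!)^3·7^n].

R = 7/108

Ratio test: |a_{n+1}/a_n| = (3n+1)·(3n+2)·(3n+3)/(n+1)³ · 4/7 → 108/7 as n → ∞.
Hence the series converges for |x + 4| < 1/(108/7) = 7/108, so the radius of convergence is 7/108.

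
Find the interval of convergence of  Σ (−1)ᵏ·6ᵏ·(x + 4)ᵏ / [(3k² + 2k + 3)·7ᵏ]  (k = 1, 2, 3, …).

[-31/6, -17/6]

Ratio test: |a_{k+1}/a_k| = [(3k² + 2k + 3)/(3(k+1)² + 2(k+1) + 3)] · 6/7 → 6/7 as k → ∞.
Thus R = 1/(6/7) = 7/6.
Check x = -17/6: the terms are on the order of 1/k², so the series converges absolutely by comparison with the p-series (p = 2 > 1).
When x = -31/6, the series is dominated by a constant times Σ 1/k², which converges (p = 2 > 1).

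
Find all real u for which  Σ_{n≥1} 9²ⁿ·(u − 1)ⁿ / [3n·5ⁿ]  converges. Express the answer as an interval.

[76/81, 86/81)

Ratio test: |a_{n+1}/a_n| = [3n/3(n+1)] · 81/5 → 81/5 as n → ∞.
Hence the series converges for |u − 1| < 1/(81/5) = 5/81, so the radius of convergence is 5/81.
Endpoint u = 86/81: the terms behave like c/n; limit comparison with the harmonic series gives divergence.
When u = 76/81, convergence follows from the alternating series test (terms decrease monotonically to 0).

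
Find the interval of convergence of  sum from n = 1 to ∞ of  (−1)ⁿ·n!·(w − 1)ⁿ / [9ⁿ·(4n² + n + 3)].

{1}

Apply the ratio test: |a_{n+1}| / |a_n| = (n+1) · 1/9 · (4n² + n + 3)/(4(n+1)² + (n+1) + 3), which tends to ∞ as n → ∞.
The terms grow without bound for any (w − 1) ≠ 0, so R = 0 (convergence only at w = 1).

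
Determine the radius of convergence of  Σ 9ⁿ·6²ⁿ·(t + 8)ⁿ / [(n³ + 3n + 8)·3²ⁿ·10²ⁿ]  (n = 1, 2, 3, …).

R = 25/9

Ratio test: |a_{n+1}/a_n| = [(n³ + 3n + 8)/((n+1)³ + 3(n+1) + 8)] · 9·36/(9·100) → 9/25 as n → ∞.
Hence the series converges for |t + 8| < 1/(9/25) = 25/9, so the radius of convergence is 25/9.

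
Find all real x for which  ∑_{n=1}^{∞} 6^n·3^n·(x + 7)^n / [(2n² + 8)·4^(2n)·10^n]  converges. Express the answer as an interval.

By the ratio test, |a_{n+1}/a_n| = [(2n² + 8)/(2(n+1)² + 8)] · 6·3/(16·10) → 9/80.
Thus R = 1/(9/80) = 80/9.
Check x = 17/9: the terms are on the order of 1/n², so the series converges absolutely by comparison with the p-series (p = 2 > 1).
When x = -143/9, absolute convergence follows by limit comparison with Σ 1/n².

[-143/9, 17/9]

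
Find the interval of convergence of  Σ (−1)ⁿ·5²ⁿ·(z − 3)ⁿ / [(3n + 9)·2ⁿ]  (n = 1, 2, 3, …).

Ratio test: |a_{n+1}/a_n| = [(3n + 9)/(3(n+1) + 9)] · 25/2 → 25/2 as n → ∞.
The series converges when 25/2 · |z − 3| < 1, giving R = 2/25.
Endpoint z = 77/25: an alternating series whose terms decrease to 0 in absolute value, so it converges by the Leibniz criterion.
Endpoint z = 73/25: comparison with the harmonic series Σ 1/n shows the series diverges.

(73/25, 77/25]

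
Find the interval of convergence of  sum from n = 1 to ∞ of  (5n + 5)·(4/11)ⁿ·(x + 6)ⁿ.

(-35/4, -13/4)

By the ratio test, |a_{n+1}/a_n| = [(5(n+1) + 5)/(5n + 5)] · 4/11 → 4/11.
The series converges when 4/11 · |x + 6| < 1, giving R = 11/4.
When x = -13/4, the terms have absolute value of order n, which does not tend to 0, so the series diverges by the divergence test.
At x = -35/4: the n-th term does not approach 0; divergence by the term test.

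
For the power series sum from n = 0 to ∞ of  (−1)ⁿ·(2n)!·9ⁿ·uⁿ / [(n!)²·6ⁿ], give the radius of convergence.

R = 1/6

The ratio of consecutive coefficients is (2n+1)·(2n+2)/(n+1)² · 9/6 → 6.
The series converges when 6 · |u| < 1, giving R = 1/6.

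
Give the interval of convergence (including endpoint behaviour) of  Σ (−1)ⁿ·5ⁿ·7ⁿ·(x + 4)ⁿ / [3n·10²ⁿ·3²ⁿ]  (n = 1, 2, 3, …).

By the ratio test, |a_{n+1}/a_n| = [3n/3(n+1)] · 5·7/(100·9) → 7/180.
Thus R = 1/(7/180) = 180/7.
Check x = 152/7: the terms alternate in sign and decrease monotonically to 0 in absolute value (size ~ c/n), so the alternating series test gives convergence.
At x = -208/7: the terms behave like c/n; limit comparison with the harmonic series gives divergence.

(-208/7, 152/7]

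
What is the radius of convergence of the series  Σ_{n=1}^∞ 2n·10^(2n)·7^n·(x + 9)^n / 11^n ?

Apply the ratio test: |a_{n+1}| / |a_n| = [2(n+1)/2n] · 100·7/11, which tends to 700/11 as n → ∞.
Thus R = 1/(700/11) = 11/700.

R = 11/700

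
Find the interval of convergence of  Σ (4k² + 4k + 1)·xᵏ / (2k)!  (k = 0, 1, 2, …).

(−∞, ∞)

By the ratio test, |a_{k+1}/a_k| = (4(k+1)² + 4(k+1) + 1)/(4k² + 4k + 1) · 1/[(2k+1)·(2k+2)] → 0.
The limit is 0, so the series converges for all x; R = ∞.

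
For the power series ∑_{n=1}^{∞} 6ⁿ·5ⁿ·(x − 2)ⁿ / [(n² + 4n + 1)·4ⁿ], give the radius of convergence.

Ratio test: |a_{n+1}/a_n| = [(n² + 4n + 1)/((n+1)² + 4(n+1) + 1)] · 6·5/4 → 15/2 as n → ∞.
Convergence for |x − 2| · 15/2 < 1, i.e. |x − 2| < 2/15. So R = 2/15.

R = 2/15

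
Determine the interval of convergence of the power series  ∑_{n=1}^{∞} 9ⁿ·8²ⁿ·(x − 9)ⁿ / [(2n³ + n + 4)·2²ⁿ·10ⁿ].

Ratio test: |a_{n+1}/a_n| = [(2n³ + n + 4)/(2(n+1)³ + (n+1) + 4)] · 9·64/(4·10) → 72/5 as n → ∞.
Hence the series converges for |x − 9| < 1/(72/5) = 5/72, so the radius of convergence is 5/72.
When x = 653/72, absolute convergence follows by limit comparison with Σ 1/n³.
Endpoint x = 643/72: absolute convergence follows by limit comparison with Σ 1/n³.

[643/72, 653/72]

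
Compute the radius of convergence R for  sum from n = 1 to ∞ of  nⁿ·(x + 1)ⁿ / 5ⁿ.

R = 0

Applying the root test, |a_n|^(1/n) = n/5 → ∞.
The root grows without bound, so R = 0 (convergence only at x = -1).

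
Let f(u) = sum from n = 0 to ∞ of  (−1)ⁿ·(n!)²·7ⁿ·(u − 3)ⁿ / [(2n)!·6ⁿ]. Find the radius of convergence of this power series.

R = 24/7

Ratio test: |a_{n+1}/a_n| = (n+1)²/[(2n+1)·(2n+2)] · 7/6 → 7/24 as n → ∞.
The series converges when 7/24 · |u − 3| < 1, giving R = 24/7.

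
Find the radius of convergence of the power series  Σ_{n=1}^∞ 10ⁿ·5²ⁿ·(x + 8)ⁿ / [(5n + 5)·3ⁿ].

Ratio test: |a_{n+1}/a_n| = [(5n + 5)/(5(n+1) + 5)] · 10·25/3 → 250/3 as n → ∞.
Thus R = 1/(250/3) = 3/250.

R = 3/250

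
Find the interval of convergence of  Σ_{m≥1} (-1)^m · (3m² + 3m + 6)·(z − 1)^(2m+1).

Apply the ratio test: |a_{m+1}| / |a_m| = (3(m+1)² + 3(m+1) + 6)/(3m² + 3m + 6), which tends to 1 as m → ∞.
Successive powers of (z − 1) differ by 2, so the series converges when |z − 1|² · 1 < 1, i.e. |z − 1| < √(1) = 1. So R = 1.
When z = 2, the m-th term does not approach 0; divergence by the term test.
Endpoint z = 0: the terms have absolute value of order m², which does not tend to 0, so the series diverges by the divergence test.

(0, 2)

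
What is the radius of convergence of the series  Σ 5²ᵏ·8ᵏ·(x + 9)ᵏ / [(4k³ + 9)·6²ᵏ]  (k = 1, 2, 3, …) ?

R = 9/50

The ratio of consecutive coefficients is [(4k³ + 9)/(4(k+1)³ + 9)] · 25·8/36 → 50/9.
Convergence for |x + 9| · 50/9 < 1, i.e. |x + 9| < 9/50. So R = 9/50.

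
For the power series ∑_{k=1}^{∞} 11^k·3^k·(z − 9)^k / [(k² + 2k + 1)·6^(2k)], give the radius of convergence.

R = 12/11

By the ratio test, |a_{k+1}/a_k| = [(k² + 2k + 1)/((k+1)² + 2(k+1) + 1)] · 11·3/36 → 11/12.
The series converges when 11/12 · |z − 9| < 1, giving R = 12/11.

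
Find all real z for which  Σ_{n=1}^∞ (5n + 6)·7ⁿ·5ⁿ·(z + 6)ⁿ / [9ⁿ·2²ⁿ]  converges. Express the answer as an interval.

By the ratio test, |a_{n+1}/a_n| = [(5(n+1) + 6)/(5n + 6)] · 7·5/(9·4) → 35/36.
Thus R = 1/(35/36) = 36/35.
When z = -174/35, the terms have absolute value of order n, which does not tend to 0, so the series diverges by the divergence test.
Check z = -246/35: the terms do not tend to 0, so the series diverges.

(-246/35, -174/35)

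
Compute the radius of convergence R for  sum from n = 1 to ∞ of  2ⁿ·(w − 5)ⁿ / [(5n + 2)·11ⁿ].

Apply the ratio test: |a_{n+1}| / |a_n| = [(5n + 2)/(5(n+1) + 2)] · 2/11, which tends to 2/11 as n → ∞.
Convergence for |w − 5| · 2/11 < 1, i.e. |w − 5| < 11/2. So R = 11/2.

R = 11/2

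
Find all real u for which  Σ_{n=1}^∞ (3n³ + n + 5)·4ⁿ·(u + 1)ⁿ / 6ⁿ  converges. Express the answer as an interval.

Apply the ratio test: |a_{n+1}| / |a_n| = [(3(n+1)³ + (n+1) + 5)/(3n³ + n + 5)] · 4/6, which tends to 2/3 as n → ∞.
Convergence for |u + 1| · 2/3 < 1, i.e. |u + 1| < 3/2. So R = 3/2.
At u = 1/2: the terms do not tend to 0, so the series diverges.
When u = -5/2, the terms have absolute value of order n³, which does not tend to 0, so the series diverges by the divergence test.

(-5/2, 1/2)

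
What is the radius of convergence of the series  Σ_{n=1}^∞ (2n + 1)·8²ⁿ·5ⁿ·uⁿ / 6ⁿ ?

Ratio test: |a_{n+1}/a_n| = [(2(n+1) + 1)/(2n + 1)] · 64·5/6 → 160/3 as n → ∞.
Thus R = 1/(160/3) = 3/160.

R = 3/160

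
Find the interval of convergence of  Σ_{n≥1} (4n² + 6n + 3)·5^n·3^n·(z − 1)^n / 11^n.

(4/15, 26/15)

By the ratio test, |a_{n+1}/a_n| = [(4(n+1)² + 6(n+1) + 3)/(4n² + 6n + 3)] · 5·3/11 → 15/11.
Thus R = 1/(15/11) = 11/15.
At z = 26/15: the terms have absolute value of order n², which does not tend to 0, so the series diverges by the divergence test.
Check z = 4/15: the n-th term does not approach 0; divergence by the term test.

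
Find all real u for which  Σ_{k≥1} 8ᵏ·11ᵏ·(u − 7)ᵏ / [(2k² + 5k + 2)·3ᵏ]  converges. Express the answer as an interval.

[613/88, 619/88]

The ratio of consecutive coefficients is [(2k² + 5k + 2)/(2(k+1)² + 5(k+1) + 2)] · 8·11/3 → 88/3.
Thus R = 1/(88/3) = 3/88.
At u = 619/88: absolute convergence follows by limit comparison with Σ 1/k².
When u = 613/88, absolute convergence follows by limit comparison with Σ 1/k².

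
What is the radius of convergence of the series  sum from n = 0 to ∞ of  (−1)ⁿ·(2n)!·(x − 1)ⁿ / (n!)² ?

The ratio of consecutive coefficients is (2n+1)·(2n+2)/(n+1)² → 4.
Convergence for |x − 1| · 4 < 1, i.e. |x − 1| < 1/4. So R = 1/4.

R = 1/4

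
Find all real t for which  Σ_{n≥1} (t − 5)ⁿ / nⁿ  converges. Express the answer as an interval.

(−∞, ∞)

Root test: |a_n|^(1/n) = 1/n → 0.
Since the n-th root of |a_n| tends to 0, the series converges for all real t; R = ∞.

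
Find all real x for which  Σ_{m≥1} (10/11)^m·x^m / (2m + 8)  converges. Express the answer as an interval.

By the ratio test, |a_{m+1}/a_m| = [(2m + 8)/(2(m+1) + 8)] · 10/11 → 10/11.
The series converges when 10/11 · |x| < 1, giving R = 11/10.
When x = 11/10, the terms behave like c/m; limit comparison with the harmonic series gives divergence.
Check x = -11/10: convergence follows from the alternating series test (terms decrease monotonically to 0).

[-11/10, 11/10)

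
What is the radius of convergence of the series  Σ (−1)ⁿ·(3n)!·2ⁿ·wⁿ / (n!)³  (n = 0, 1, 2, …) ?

R = 1/54

Ratio test: |a_{n+1}/a_n| = (3n+1)·(3n+2)·(3n+3)/(n+1)³ · 2 → 54 as n → ∞.
Hence the series converges for |w| < 1/(54) = 1/54, so the radius of convergence is 1/54.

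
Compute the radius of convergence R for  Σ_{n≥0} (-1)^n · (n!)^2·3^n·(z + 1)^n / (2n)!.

R = 4/3

By the ratio test, |a_{n+1}/a_n| = (n+1)²/[(2n+1)·(2n+2)] · 3 → 3/4.
The series converges when 3/4 · |z + 1| < 1, giving R = 4/3.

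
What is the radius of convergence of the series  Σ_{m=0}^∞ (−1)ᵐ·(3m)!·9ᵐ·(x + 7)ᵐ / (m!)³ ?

R = 1/243

The ratio of consecutive coefficients is (3m+1)·(3m+2)·(3m+3)/(m+1)³ · 9 → 243.
Thus R = 1/(243) = 1/243.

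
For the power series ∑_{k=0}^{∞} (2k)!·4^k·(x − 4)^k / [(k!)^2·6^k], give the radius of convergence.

R = 3/8

By the ratio test, |a_{k+1}/a_k| = (2k+1)·(2k+2)/(k+1)² · 4/6 → 8/3.
Thus R = 1/(8/3) = 3/8.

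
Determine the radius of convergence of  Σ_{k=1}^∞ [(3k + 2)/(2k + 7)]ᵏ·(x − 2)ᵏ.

By the Cauchy root test, |a_k|^(1/k) = (3k + 2)/(2k + 7) → 3/2.
Thus R = 1/(3/2) = 2/3.

R = 2/3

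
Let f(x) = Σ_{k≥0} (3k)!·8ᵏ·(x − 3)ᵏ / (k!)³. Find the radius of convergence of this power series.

R = 1/216

The ratio of consecutive coefficients is (3k+1)·(3k+2)·(3k+3)/(k+1)³ · 8 → 216.
Convergence for |x − 3| · 216 < 1, i.e. |x − 3| < 1/216. So R = 1/216.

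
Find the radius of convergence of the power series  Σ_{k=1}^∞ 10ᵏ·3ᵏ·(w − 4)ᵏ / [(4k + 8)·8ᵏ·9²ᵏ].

R = 108/5

By the ratio test, |a_{k+1}/a_k| = [(4k + 8)/(4(k+1) + 8)] · 10·3/(8·81) → 5/108.
Thus R = 1/(5/108) = 108/5.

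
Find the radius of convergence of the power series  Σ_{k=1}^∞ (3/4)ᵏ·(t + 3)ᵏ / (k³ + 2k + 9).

Ratio test: |a_{k+1}/a_k| = [(k³ + 2k + 9)/((k+1)³ + 2(k+1) + 9)] · 3/4 → 3/4 as k → ∞.
Convergence for |t + 3| · 3/4 < 1, i.e. |t + 3| < 4/3. So R = 4/3.

R = 4/3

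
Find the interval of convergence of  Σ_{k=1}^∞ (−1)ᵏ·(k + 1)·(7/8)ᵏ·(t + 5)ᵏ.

The ratio of consecutive coefficients is [((k+1) + 1)/(k + 1)] · 7/8 → 7/8.
Thus R = 1/(7/8) = 8/7.
When t = -27/7, the k-th term does not approach 0; divergence by the term test.
When t = -43/7, the k-th term does not approach 0; divergence by the term test.

(-43/7, -27/7)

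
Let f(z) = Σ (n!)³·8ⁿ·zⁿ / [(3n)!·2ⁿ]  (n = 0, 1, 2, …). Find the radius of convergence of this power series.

By the ratio test, |a_{n+1}/a_n| = (n+1)³/[(3n+1)·(3n+2)·(3n+3)] · 8/2 → 4/27.
Convergence for |z| · 4/27 < 1, i.e. |z| < 27/4. So R = 27/4.

R = 27/4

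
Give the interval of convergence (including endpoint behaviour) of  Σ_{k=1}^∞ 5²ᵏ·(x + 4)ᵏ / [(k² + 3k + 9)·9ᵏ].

Ratio test: |a_{k+1}/a_k| = [(k² + 3k + 9)/((k+1)² + 3(k+1) + 9)] · 25/9 → 25/9 as k → ∞.
Thus R = 1/(25/9) = 9/25.
Check x = -91/25: the series is dominated by a constant times Σ 1/k², which converges (p = 2 > 1).
Endpoint x = -109/25: absolute convergence follows by limit comparison with Σ 1/k².

[-109/25, -91/25]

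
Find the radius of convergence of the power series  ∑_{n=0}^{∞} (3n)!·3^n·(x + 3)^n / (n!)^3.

The ratio of consecutive coefficients is (3n+1)·(3n+2)·(3n+3)/(n+1)³ · 3 → 81.
Thus R = 1/(81) = 1/81.

R = 1/81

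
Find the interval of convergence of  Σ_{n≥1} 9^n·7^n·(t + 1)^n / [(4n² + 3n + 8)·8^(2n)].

By the ratio test, |a_{n+1}/a_n| = [(4n² + 3n + 8)/(4(n+1)² + 3(n+1) + 8)] · 9·7/64 → 63/64.
Thus R = 1/(63/64) = 64/63.
Endpoint t = 1/63: absolute convergence follows by limit comparison with Σ 1/n².
When t = -127/63, absolute convergence follows by limit comparison with Σ 1/n².

[-127/63, 1/63]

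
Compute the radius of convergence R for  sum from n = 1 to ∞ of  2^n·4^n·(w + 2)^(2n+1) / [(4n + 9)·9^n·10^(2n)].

R = 15√2/2

Ratio test: |a_{n+1}/a_n| = [(4n + 9)/(4(n+1) + 9)] · 2·4/(9·100) → 2/225 as n → ∞.
Writing y = (w + 2)², the series in y has radius 225/2, so |w + 2| < √(225/2) and R = 15√2/2.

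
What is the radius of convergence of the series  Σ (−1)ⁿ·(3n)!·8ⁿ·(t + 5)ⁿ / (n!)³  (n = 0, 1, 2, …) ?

Apply the ratio test: |a_{n+1}| / |a_n| = (3n+1)·(3n+2)·(3n+3)/(n+1)³ · 8, which tends to 216 as n → ∞.
The series converges when 216 · |t + 5| < 1, giving R = 1/216.

R = 1/216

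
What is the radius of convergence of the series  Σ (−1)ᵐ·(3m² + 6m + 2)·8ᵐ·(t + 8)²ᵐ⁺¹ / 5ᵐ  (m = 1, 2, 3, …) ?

The ratio of consecutive coefficients is [(3(m+1)² + 6(m+1) + 2)/(3m² + 6m + 2)] · 8/5 → 8/5.
Writing y = (t + 8)², the series in y has radius 5/8, so |t + 8| < √(5/8) and R = √10/4.

R = √10/4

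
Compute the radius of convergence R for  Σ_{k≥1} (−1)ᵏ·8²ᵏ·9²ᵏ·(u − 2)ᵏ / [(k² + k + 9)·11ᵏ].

R = 11/5184

By the ratio test, |a_{k+1}/a_k| = [(k² + k + 9)/((k+1)² + (k+1) + 9)] · 64·81/11 → 5184/11.
Hence the series converges for |u − 2| < 1/(5184/11) = 11/5184, so the radius of convergence is 11/5184.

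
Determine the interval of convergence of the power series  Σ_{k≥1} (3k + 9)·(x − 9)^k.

(8, 10)

By the ratio test, |a_{k+1}/a_k| = (3(k+1) + 9)/(3k + 9) → 1.
Convergence for |x − 9| < 1, so R = 1.
When x = 10, the terms do not tend to 0, so the series diverges.
Endpoint x = 8: the terms do not tend to 0, so the series diverges.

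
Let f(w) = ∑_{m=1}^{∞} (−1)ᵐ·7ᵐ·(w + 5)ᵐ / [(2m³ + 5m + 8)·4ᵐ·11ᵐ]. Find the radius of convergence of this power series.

R = 44/7

Ratio test: |a_{m+1}/a_m| = [(2m³ + 5m + 8)/(2(m+1)³ + 5(m+1) + 8)] · 7/(4·11) → 7/44 as m → ∞.
The series converges when 7/44 · |w + 5| < 1, giving R = 44/7.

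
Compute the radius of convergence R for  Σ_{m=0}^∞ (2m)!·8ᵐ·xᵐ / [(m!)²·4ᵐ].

R = 1/8

The ratio of consecutive coefficients is (2m+1)·(2m+2)/(m+1)² · 8/4 → 8.
The series converges when 8 · |x| < 1, giving R = 1/8.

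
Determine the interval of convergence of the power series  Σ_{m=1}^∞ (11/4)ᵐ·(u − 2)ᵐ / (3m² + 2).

Ratio test: |a_{m+1}/a_m| = [(3m² + 2)/(3(m+1)² + 2)] · 11/4 → 11/4 as m → ∞.
Thus R = 1/(11/4) = 4/11.
When u = 26/11, absolute convergence follows by limit comparison with Σ 1/m².
Endpoint u = 18/11: absolute convergence follows by limit comparison with Σ 1/m².

[18/11, 26/11]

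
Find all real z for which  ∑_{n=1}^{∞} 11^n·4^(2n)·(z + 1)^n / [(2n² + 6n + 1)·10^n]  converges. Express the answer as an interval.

Apply the ratio test: |a_{n+1}| / |a_n| = [(2n² + 6n + 1)/(2(n+1)² + 6(n+1) + 1)] · 11·16/10, which tends to 88/5 as n → ∞.
Convergence for |z + 1| · 88/5 < 1, i.e. |z + 1| < 5/88. So R = 5/88.
Check z = -83/88: the terms are on the order of 1/n², so the series converges absolutely by comparison with the p-series (p = 2 > 1).
Endpoint z = -93/88: absolute convergence follows by limit comparison with Σ 1/n².

[-93/88, -83/88]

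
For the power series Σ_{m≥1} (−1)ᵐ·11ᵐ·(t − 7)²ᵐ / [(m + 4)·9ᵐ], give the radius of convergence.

R = 3√11/11

The ratio of consecutive coefficients is [(m + 4)/((m+1) + 4)] · 11/9 → 11/9.
Successive powers of (t − 7) differ by 2, so the series converges when |t − 7|² · 11/9 < 1, i.e. |t − 7| < √(9/11). So R = 3√11/11.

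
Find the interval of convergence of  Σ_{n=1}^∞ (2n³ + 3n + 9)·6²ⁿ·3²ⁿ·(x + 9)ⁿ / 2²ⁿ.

By the ratio test, |a_{n+1}/a_n| = [(2(n+1)³ + 3(n+1) + 9)/(2n³ + 3n + 9)] · 36·9/4 → 81.
Thus R = 1/(81) = 1/81.
When x = -728/81, the terms do not tend to 0, so the series diverges.
When x = -730/81, the terms have absolute value of order n³, which does not tend to 0, so the series diverges by the divergence test.

(-730/81, -728/81)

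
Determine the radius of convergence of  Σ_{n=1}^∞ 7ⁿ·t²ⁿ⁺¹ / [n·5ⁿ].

The ratio of consecutive coefficients is [n/(n+1)] · 7/5 → 7/5.
Successive powers of t differ by 2, so the series converges when |t|² · 7/5 < 1, i.e. |t| < √(5/7). So R = √35/7.

R = √35/7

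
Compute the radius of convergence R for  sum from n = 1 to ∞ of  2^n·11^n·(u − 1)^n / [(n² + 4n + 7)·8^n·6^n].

R = 24/11

Apply the ratio test: |a_{n+1}| / |a_n| = [(n² + 4n + 7)/((n+1)² + 4(n+1) + 7)] · 2·11/(8·6), which tends to 11/24 as n → ∞.
Thus R = 1/(11/24) = 24/11.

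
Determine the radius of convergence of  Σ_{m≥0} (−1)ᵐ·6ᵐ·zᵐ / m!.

Apply the ratio test: |a_{m+1}| / |a_m| = 6 · 1/(m+1), which tends to 0 as m → ∞.
The limit is 0, so the series converges for all z; R = ∞.

R = ∞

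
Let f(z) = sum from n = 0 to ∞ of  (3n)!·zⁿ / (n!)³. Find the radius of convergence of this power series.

R = 1/27

The ratio of consecutive coefficients is (3n+1)·(3n+2)·(3n+3)/(n+1)³ → 27.
The series converges when 27 · |z| < 1, giving R = 1/27.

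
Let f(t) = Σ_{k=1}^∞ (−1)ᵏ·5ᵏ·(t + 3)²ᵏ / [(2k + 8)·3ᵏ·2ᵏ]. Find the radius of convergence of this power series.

By the ratio test, |a_{k+1}/a_k| = [(2k + 8)/(2(k+1) + 8)] · 5/(3·2) → 5/6.
Writing y = (t + 3)², the series in y has radius 6/5, so |t + 3| < √(6/5) and R = √30/5.

R = √30/5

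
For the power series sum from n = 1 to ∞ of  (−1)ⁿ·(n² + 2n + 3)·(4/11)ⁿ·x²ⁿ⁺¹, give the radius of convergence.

Apply the ratio test: |a_{n+1}| / |a_n| = [((n+1)² + 2(n+1) + 3)/(n² + 2n + 3)] · 4/11, which tends to 4/11 as n → ∞.
Successive powers of x differ by 2, so the series converges when |x|² · 4/11 < 1, i.e. |x| < √(11/4). So R = √11/2.

R = √11/2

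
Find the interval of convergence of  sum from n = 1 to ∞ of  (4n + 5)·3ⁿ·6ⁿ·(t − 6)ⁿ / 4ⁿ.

Apply the ratio test: |a_{n+1}| / |a_n| = [(4(n+1) + 5)/(4n + 5)] · 3·6/4, which tends to 9/2 as n → ∞.
Convergence for |t − 6| · 9/2 < 1, i.e. |t − 6| < 2/9. So R = 2/9.
When t = 56/9, the n-th term does not approach 0; divergence by the term test.
When t = 52/9, the terms have absolute value of order n, which does not tend to 0, so the series diverges by the divergence test.

(52/9, 56/9)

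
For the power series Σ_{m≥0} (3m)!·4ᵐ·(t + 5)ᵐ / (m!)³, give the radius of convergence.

By the ratio test, |a_{m+1}/a_m| = (3m+1)·(3m+2)·(3m+3)/(m+1)³ · 4 → 108.
Convergence for |t + 5| · 108 < 1, i.e. |t + 5| < 1/108. So R = 1/108.

R = 1/108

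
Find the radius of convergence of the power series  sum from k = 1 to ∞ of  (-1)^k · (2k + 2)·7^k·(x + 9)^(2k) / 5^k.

R = √35/7

Apply the ratio test: |a_{k+1}| / |a_k| = [(2(k+1) + 2)/(2k + 2)] · 7/5, which tends to 7/5 as k → ∞.
Writing y = (x + 9)², the series in y has radius 5/7, so |x + 9| < √(5/7) and R = √35/7.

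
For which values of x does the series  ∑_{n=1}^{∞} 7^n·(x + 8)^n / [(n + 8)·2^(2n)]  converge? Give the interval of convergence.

[-60/7, -52/7)

Ratio test: |a_{n+1}/a_n| = [(n + 8)/((n+1) + 8)] · 7/4 → 7/4 as n → ∞.
The series converges when 7/4 · |x + 8| < 1, giving R = 4/7.
At x = -52/7: the terms are asymptotic to a nonzero constant times 1/n, so the series diverges by limit comparison with Σ 1/n.
When x = -60/7, convergence follows from the alternating series test (terms decrease monotonically to 0).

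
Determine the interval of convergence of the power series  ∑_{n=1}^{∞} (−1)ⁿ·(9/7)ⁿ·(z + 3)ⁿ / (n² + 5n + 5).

[-34/9, -20/9]

The ratio of consecutive coefficients is [(n² + 5n + 5)/((n+1)² + 5(n+1) + 5)] · 9/7 → 9/7.
Convergence for |z + 3| · 9/7 < 1, i.e. |z + 3| < 7/9. So R = 7/9.
Endpoint z = -20/9: absolute convergence follows by limit comparison with Σ 1/n².
Endpoint z = -34/9: the terms are on the order of 1/n², so the series converges absolutely by comparison with the p-series (p = 2 > 1).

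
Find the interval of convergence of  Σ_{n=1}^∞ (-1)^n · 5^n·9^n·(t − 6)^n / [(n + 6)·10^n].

(52/9, 56/9]

Apply the ratio test: |a_{n+1}| / |a_n| = [(n + 6)/((n+1) + 6)] · 5·9/10, which tends to 9/2 as n → ∞.
Convergence for |t − 6| · 9/2 < 1, i.e. |t − 6| < 2/9. So R = 2/9.
Check t = 56/9: an alternating series whose terms decrease to 0 in absolute value, so it converges by the Leibniz criterion.
At t = 52/9: the terms behave like c/n; limit comparison with the harmonic series gives divergence.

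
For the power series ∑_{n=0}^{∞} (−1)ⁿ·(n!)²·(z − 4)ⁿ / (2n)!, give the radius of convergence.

R = 4

By the ratio test, |a_{n+1}/a_n| = (n+1)²/[(2n+1)·(2n+2)] → 1/4.
Hence the series converges for |z − 4| < 1/(1/4) = 4, so the radius of convergence is 4.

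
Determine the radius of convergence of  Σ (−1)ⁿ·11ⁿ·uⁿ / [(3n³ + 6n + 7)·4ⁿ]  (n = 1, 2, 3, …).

R = 4/11

Apply the ratio test: |a_{n+1}| / |a_n| = [(3n³ + 6n + 7)/(3(n+1)³ + 6(n+1) + 7)] · 11/4, which tends to 11/4 as n → ∞.
Hence the series converges for |u| < 1/(11/4) = 4/11, so the radius of convergence is 4/11.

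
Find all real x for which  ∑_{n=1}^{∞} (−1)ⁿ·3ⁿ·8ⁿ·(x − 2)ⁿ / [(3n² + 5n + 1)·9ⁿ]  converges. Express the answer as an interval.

The ratio of consecutive coefficients is [(3n² + 5n + 1)/(3(n+1)² + 5(n+1) + 1)] · 3·8/9 → 8/3.
The series converges when 8/3 · |x − 2| < 1, giving R = 3/8.
When x = 19/8, the terms are on the order of 1/n², so the series converges absolutely by comparison with the p-series (p = 2 > 1).
Endpoint x = 13/8: the terms are on the order of 1/n², so the series converges absolutely by comparison with the p-series (p = 2 > 1).

[13/8, 19/8]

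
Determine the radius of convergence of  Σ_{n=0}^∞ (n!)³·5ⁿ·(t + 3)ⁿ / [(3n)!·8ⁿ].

Apply the ratio test: |a_{n+1}| / |a_n| = (n+1)³/[(3n+1)·(3n+2)·(3n+3)] · 5/8, which tends to 5/216 as n → ∞.
Convergence for |t + 3| · 5/216 < 1, i.e. |t + 3| < 216/5. So R = 216/5.

R = 216/5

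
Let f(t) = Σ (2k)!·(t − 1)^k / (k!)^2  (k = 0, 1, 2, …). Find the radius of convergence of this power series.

R = 1/4

The ratio of consecutive coefficients is (2k+1)·(2k+2)/(k+1)² → 4.
The series converges when 4 · |t − 1| < 1, giving R = 1/4.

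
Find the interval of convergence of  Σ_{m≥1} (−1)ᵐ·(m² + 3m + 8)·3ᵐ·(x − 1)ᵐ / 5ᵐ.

The ratio of consecutive coefficients is [((m+1)² + 3(m+1) + 8)/(m² + 3m + 8)] · 3/5 → 3/5.
The series converges when 3/5 · |x − 1| < 1, giving R = 5/3.
Check x = 8/3: the terms do not tend to 0, so the series diverges.
At x = -2/3: the terms do not tend to 0, so the series diverges.

(-2/3, 8/3)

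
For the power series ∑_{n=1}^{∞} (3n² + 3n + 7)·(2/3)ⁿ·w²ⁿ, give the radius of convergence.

By the ratio test, |a_{n+1}/a_n| = [(3(n+1)² + 3(n+1) + 7)/(3n² + 3n + 7)] · 2/3 → 2/3.
Successive powers of w differ by 2, so the series converges when |w|² · 2/3 < 1, i.e. |w| < √(3/2). So R = √6/2.

R = √6/2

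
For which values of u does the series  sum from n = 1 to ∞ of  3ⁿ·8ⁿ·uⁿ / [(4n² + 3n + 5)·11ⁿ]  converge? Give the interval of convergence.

[-11/24, 11/24]

By the ratio test, |a_{n+1}/a_n| = [(4n² + 3n + 5)/(4(n+1)² + 3(n+1) + 5)] · 3·8/11 → 24/11.
Thus R = 1/(24/11) = 11/24.
At u = 11/24: the terms are on the order of 1/n², so the series converges absolutely by comparison with the p-series (p = 2 > 1).
When u = -11/24, the series is dominated by a constant times Σ 1/n², which converges (p = 2 > 1).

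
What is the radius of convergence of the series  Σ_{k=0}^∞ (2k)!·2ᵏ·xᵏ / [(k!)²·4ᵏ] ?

R = 1/2

Apply the ratio test: |a_{k+1}| / |a_k| = (2k+1)·(2k+2)/(k+1)² · 2/4, which tends to 2 as k → ∞.
Hence the series converges for |x| < 1/(2) = 1/2, so the radius of convergence is 1/2.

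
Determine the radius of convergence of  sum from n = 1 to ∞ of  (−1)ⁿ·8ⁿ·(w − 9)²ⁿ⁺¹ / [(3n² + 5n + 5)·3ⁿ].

R = √6/4

Apply the ratio test: |a_{n+1}| / |a_n| = [(3n² + 5n + 5)/(3(n+1)² + 5(n+1) + 5)] · 8/3, which tends to 8/3 as n → ∞.
Writing y = (w − 9)², the series in y has radius 3/8, so |w − 9| < √(3/8) and R = √6/4.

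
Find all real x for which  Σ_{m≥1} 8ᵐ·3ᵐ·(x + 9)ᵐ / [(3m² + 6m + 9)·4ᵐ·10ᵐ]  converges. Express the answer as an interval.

Apply the ratio test: |a_{m+1}| / |a_m| = [(3m² + 6m + 9)/(3(m+1)² + 6(m+1) + 9)] · 8·3/(4·10), which tends to 3/5 as m → ∞.
Hence the series converges for |x + 9| < 1/(3/5) = 5/3, so the radius of convergence is 5/3.
When x = -22/3, the terms are on the order of 1/m², so the series converges absolutely by comparison with the p-series (p = 2 > 1).
Endpoint x = -32/3: the terms are on the order of 1/m², so the series converges absolutely by comparison with the p-series (p = 2 > 1).

[-32/3, -22/3]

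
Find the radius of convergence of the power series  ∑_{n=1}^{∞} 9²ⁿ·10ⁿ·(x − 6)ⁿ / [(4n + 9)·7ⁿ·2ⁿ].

Apply the ratio test: |a_{n+1}| / |a_n| = [(4n + 9)/(4(n+1) + 9)] · 81·10/(7·2), which tends to 405/7 as n → ∞.
The series converges when 405/7 · |x − 6| < 1, giving R = 7/405.

R = 7/405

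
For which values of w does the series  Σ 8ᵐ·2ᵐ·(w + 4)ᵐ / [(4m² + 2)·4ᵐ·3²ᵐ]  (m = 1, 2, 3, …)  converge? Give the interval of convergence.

Ratio test: |a_{m+1}/a_m| = [(4m² + 2)/(4(m+1)² + 2)] · 8·2/(4·9) → 4/9 as m → ∞.
Hence the series converges for |w + 4| < 1/(4/9) = 9/4, so the radius of convergence is 9/4.
At w = -7/4: absolute convergence follows by limit comparison with Σ 1/m².
When w = -25/4, absolute convergence follows by limit comparison with Σ 1/m².

[-25/4, -7/4]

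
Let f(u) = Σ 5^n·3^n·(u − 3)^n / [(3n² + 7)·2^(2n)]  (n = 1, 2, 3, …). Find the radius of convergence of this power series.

By the ratio test, |a_{n+1}/a_n| = [(3n² + 7)/(3(n+1)² + 7)] · 5·3/4 → 15/4.
Convergence for |u − 3| · 15/4 < 1, i.e. |u − 3| < 4/15. So R = 4/15.

R = 4/15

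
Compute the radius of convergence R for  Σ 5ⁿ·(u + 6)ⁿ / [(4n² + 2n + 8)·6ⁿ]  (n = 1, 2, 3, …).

R = 6/5

Ratio test: |a_{n+1}/a_n| = [(4n² + 2n + 8)/(4(n+1)² + 2(n+1) + 8)] · 5/6 → 5/6 as n → ∞.
The series converges when 5/6 · |u + 6| < 1, giving R = 6/5.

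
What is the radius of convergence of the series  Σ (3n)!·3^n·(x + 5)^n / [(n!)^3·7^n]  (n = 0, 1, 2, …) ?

R = 7/81

The ratio of consecutive coefficients is (3n+1)·(3n+2)·(3n+3)/(n+1)³ · 3/7 → 81/7.
Hence the series converges for |x + 5| < 1/(81/7) = 7/81, so the radius of convergence is 7/81.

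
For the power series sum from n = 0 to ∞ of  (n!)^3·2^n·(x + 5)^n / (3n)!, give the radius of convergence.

R = 27/2

By the ratio test, |a_{n+1}/a_n| = (n+1)³/[(3n+1)·(3n+2)·(3n+3)] · 2 → 2/27.
Hence the series converges for |x + 5| < 1/(2/27) = 27/2, so the radius of convergence is 27/2.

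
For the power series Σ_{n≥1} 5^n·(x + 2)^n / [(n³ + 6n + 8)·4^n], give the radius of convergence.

R = 4/5

The ratio of consecutive coefficients is [(n³ + 6n + 8)/((n+1)³ + 6(n+1) + 8)] · 5/4 → 5/4.
Hence the series converges for |x + 2| < 1/(5/4) = 4/5, so the radius of convergence is 4/5.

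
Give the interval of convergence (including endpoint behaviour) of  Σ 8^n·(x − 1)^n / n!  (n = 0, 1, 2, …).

(−∞, ∞)

The ratio of consecutive coefficients is 8 · 1/(n+1) → 0.
The ratio tends to 0 regardless of x, hence R = ∞.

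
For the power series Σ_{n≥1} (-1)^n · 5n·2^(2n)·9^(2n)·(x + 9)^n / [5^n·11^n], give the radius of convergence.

R = 55/324

The ratio of consecutive coefficients is [5(n+1)/5n] · 4·81/(5·11) → 324/55.
Convergence for |x + 9| · 324/55 < 1, i.e. |x + 9| < 55/324. So R = 55/324.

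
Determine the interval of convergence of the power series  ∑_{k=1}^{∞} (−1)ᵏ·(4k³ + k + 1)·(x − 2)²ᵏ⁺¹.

Apply the ratio test: |a_{k+1}| / |a_k| = (4(k+1)³ + (k+1) + 1)/(4k³ + k + 1), which tends to 1 as k → ∞.
Since the exponent of (x − 2) increases by 2 each term, convergence requires |x − 2|² < 1, hence R = 1.
Endpoint x = 3: the terms have absolute value of order k³, which does not tend to 0, so the series diverges by the divergence test.
Endpoint x = 1: the k-th term does not approach 0; divergence by the term test.

(1, 3)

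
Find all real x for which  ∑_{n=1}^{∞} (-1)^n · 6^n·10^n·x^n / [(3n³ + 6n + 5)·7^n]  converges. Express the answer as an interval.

[-7/60, 7/60]

Ratio test: |a_{n+1}/a_n| = [(3n³ + 6n + 5)/(3(n+1)³ + 6(n+1) + 5)] · 6·10/7 → 60/7 as n → ∞.
Thus R = 1/(60/7) = 7/60.
When x = 7/60, the terms are on the order of 1/n³, so the series converges absolutely by comparison with the p-series (p = 3 > 1).
At x = -7/60: absolute convergence follows by limit comparison with Σ 1/n³.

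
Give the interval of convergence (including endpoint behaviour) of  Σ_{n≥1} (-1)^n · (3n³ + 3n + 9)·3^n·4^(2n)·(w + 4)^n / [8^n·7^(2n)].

(-73/6, 25/6)

Apply the ratio test: |a_{n+1}| / |a_n| = [(3(n+1)³ + 3(n+1) + 9)/(3n³ + 3n + 9)] · 3·16/(8·49), which tends to 6/49 as n → ∞.
Convergence for |w + 4| · 6/49 < 1, i.e. |w + 4| < 49/6. So R = 49/6.
Endpoint w = 25/6: the terms have absolute value of order n³, which does not tend to 0, so the series diverges by the divergence test.
Endpoint w = -73/6: the terms have absolute value of order n³, which does not tend to 0, so the series diverges by the divergence test.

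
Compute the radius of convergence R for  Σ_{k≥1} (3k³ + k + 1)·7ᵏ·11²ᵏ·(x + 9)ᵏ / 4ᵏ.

Apply the ratio test: |a_{k+1}| / |a_k| = [(3(k+1)³ + (k+1) + 1)/(3k³ + k + 1)] · 7·121/4, which tends to 847/4 as k → ∞.
The series converges when 847/4 · |x + 9| < 1, giving R = 4/847.

R = 4/847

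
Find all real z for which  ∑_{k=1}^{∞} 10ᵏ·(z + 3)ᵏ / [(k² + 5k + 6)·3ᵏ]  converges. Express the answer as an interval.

By the ratio test, |a_{k+1}/a_k| = [(k² + 5k + 6)/((k+1)² + 5(k+1) + 6)] · 10/3 → 10/3.
Thus R = 1/(10/3) = 3/10.
When z = -27/10, absolute convergence follows by limit comparison with Σ 1/k².
Endpoint z = -33/10: the terms are on the order of 1/k², so the series converges absolutely by comparison with the p-series (p = 2 > 1).

[-33/10, -27/10]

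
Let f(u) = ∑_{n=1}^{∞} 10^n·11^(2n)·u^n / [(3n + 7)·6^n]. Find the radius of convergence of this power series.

R = 3/605

Ratio test: |a_{n+1}/a_n| = [(3n + 7)/(3(n+1) + 7)] · 10·121/6 → 605/3 as n → ∞.
The series converges when 605/3 · |u| < 1, giving R = 3/605.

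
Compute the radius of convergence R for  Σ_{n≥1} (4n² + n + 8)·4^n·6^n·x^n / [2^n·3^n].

By the ratio test, |a_{n+1}/a_n| = [(4(n+1)² + (n+1) + 8)/(4n² + n + 8)] · 4·6/(2·3) → 4.
Thus R = 1/(4) = 1/4.

R = 1/4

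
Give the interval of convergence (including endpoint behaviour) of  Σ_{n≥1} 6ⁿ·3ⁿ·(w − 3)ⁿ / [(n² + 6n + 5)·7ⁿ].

[47/18, 61/18]

Apply the ratio test: |a_{n+1}| / |a_n| = [(n² + 6n + 5)/((n+1)² + 6(n+1) + 5)] · 6·3/7, which tends to 18/7 as n → ∞.
Hence the series converges for |w − 3| < 1/(18/7) = 7/18, so the radius of convergence is 7/18.
Check w = 61/18: the terms are on the order of 1/n², so the series converges absolutely by comparison with the p-series (p = 2 > 1).
Endpoint w = 47/18: the series is dominated by a constant times Σ 1/n², which converges (p = 2 > 1).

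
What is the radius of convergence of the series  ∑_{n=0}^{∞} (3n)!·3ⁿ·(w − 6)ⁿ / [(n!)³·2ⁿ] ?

Apply the ratio test: |a_{n+1}| / |a_n| = (3n+1)·(3n+2)·(3n+3)/(n+1)³ · 3/2, which tends to 81/2 as n → ∞.
The series converges when 81/2 · |w − 6| < 1, giving R = 2/81.

R = 2/81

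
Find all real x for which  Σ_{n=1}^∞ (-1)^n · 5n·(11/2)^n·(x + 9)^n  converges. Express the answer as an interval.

(-101/11, -97/11)

By the ratio test, |a_{n+1}/a_n| = [5(n+1)/5n] · 11/2 → 11/2.
The series converges when 11/2 · |x + 9| < 1, giving R = 2/11.
Endpoint x = -97/11: the terms do not tend to 0, so the series diverges.
Check x = -101/11: the n-th term does not approach 0; divergence by the term test.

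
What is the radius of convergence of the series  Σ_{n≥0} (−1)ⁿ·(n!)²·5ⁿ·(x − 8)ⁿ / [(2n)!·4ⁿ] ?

By the ratio test, |a_{n+1}/a_n| = (n+1)²/[(2n+1)·(2n+2)] · 5/4 → 5/16.
Convergence for |x − 8| · 5/16 < 1, i.e. |x − 8| < 16/5. So R = 16/5.

R = 16/5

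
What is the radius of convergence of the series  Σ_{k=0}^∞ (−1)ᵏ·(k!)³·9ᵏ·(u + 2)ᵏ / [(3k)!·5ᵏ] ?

By the ratio test, |a_{k+1}/a_k| = (k+1)³/[(3k+1)·(3k+2)·(3k+3)] · 9/5 → 1/15.
Convergence for |u + 2| · 1/15 < 1, i.e. |u + 2| < 15. So R = 15.

R = 15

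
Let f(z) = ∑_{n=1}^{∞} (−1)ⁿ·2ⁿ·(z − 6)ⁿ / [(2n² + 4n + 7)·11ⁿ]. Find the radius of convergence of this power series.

R = 11/2

By the ratio test, |a_{n+1}/a_n| = [(2n² + 4n + 7)/(2(n+1)² + 4(n+1) + 7)] · 2/11 → 2/11.
Hence the series converges for |z − 6| < 1/(2/11) = 11/2, so the radius of convergence is 11/2.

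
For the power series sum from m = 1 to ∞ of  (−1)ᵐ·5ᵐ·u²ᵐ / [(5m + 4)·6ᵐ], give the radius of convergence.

R = √30/5

The ratio of consecutive coefficients is [(5m + 4)/(5(m+1) + 4)] · 5/6 → 5/6.
Writing y = u², the series in y has radius 6/5, so |u| < √(6/5) and R = √30/5.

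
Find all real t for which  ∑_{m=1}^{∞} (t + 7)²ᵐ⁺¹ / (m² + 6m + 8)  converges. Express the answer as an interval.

Apply the ratio test: |a_{m+1}| / |a_m| = (m² + 6m + 8)/((m+1)² + 6(m+1) + 8), which tends to 1 as m → ∞.
Successive powers of (t + 7) differ by 2, so the series converges when |t + 7|² · 1 < 1, i.e. |t + 7| < √(1) = 1. So R = 1.
At t = -6: absolute convergence follows by limit comparison with Σ 1/m².
When t = -8, the series is dominated by a constant times Σ 1/m², which converges (p = 2 > 1).

[-8, -6]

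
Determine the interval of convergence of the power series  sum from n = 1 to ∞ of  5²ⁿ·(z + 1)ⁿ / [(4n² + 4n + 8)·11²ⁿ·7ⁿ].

The ratio of consecutive coefficients is [(4n² + 4n + 8)/(4(n+1)² + 4(n+1) + 8)] · 25/(121·7) → 25/847.
Thus R = 1/(25/847) = 847/25.
At z = 822/25: absolute convergence follows by limit comparison with Σ 1/n².
Check z = -872/25: absolute convergence follows by limit comparison with Σ 1/n².

[-872/25, 822/25]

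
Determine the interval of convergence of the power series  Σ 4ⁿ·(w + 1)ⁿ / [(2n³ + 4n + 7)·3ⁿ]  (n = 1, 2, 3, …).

[-7/4, -1/4]

Apply the ratio test: |a_{n+1}| / |a_n| = [(2n³ + 4n + 7)/(2(n+1)³ + 4(n+1) + 7)] · 4/3, which tends to 4/3 as n → ∞.
The series converges when 4/3 · |w + 1| < 1, giving R = 3/4.
At w = -1/4: absolute convergence follows by limit comparison with Σ 1/n³.
Endpoint w = -7/4: absolute convergence follows by limit comparison with Σ 1/n³.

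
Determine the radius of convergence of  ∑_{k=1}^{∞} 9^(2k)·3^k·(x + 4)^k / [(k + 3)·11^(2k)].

R = 121/243

Apply the ratio test: |a_{k+1}| / |a_k| = [(k + 3)/((k+1) + 3)] · 81·3/121, which tends to 243/121 as k → ∞.
Hence the series converges for |x + 4| < 1/(243/121) = 121/243, so the radius of convergence is 121/243.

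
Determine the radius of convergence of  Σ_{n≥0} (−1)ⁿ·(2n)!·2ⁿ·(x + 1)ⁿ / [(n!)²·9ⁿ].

R = 9/8

Ratio test: |a_{n+1}/a_n| = (2n+1)·(2n+2)/(n+1)² · 2/9 → 8/9 as n → ∞.
Convergence for |x + 1| · 8/9 < 1, i.e. |x + 1| < 9/8. So R = 9/8.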